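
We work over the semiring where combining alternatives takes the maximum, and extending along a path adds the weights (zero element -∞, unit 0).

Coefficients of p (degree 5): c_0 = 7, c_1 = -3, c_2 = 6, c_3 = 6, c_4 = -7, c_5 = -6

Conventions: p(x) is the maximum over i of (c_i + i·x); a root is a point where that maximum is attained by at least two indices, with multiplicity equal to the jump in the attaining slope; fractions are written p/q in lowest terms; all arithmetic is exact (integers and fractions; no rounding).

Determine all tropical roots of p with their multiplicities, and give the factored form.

hull edge (i=0, c=7) to (i=3, c=6): slope -1/3, span 3
hull edge (i=3, c=6) to (i=5, c=-6): slope -6, span 2
Factored form: p(x) = -6 ⊗ (x ⊕ 1/3) ⊗ (x ⊕ 1/3) ⊗ (x ⊕ 1/3) ⊗ (x ⊕ 6) ⊗ (x ⊕ 6)
Answer: roots = 1/3 (mult 3), 6 (mult 2)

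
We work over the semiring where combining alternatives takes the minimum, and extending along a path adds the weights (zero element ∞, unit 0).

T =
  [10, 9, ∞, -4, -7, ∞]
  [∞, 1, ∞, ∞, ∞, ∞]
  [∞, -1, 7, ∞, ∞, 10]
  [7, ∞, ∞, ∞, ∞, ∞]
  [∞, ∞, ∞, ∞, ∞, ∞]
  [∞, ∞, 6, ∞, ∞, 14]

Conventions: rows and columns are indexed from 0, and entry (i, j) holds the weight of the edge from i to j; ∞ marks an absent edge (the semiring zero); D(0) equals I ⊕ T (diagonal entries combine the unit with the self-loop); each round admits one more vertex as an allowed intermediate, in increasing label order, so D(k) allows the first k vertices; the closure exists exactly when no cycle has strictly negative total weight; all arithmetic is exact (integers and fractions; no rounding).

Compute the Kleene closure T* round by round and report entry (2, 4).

D(0):
  [0, 9, ∞, -4, -7, ∞]
  [∞, 0, ∞, ∞, ∞, ∞]
  [∞, -1, 0, ∞, ∞, 10]
  [7, ∞, ∞, 0, ∞, ∞]
  [∞, ∞, ∞, ∞, 0, ∞]
  [∞, ∞, 6, ∞, ∞, 0]
D(1):
  [0, 9, ∞, -4, -7, ∞]
  [∞, 0, ∞, ∞, ∞, ∞]
  [∞, -1, 0, ∞, ∞, 10]
  [7, 16, ∞, 0, 0, ∞]
  [∞, ∞, ∞, ∞, 0, ∞]
  [∞, ∞, 6, ∞, ∞, 0]
D(2):
  [0, 9, ∞, -4, -7, ∞]
  [∞, 0, ∞, ∞, ∞, ∞]
  [∞, -1, 0, ∞, ∞, 10]
  [7, 16, ∞, 0, 0, ∞]
  [∞, ∞, ∞, ∞, 0, ∞]
  [∞, ∞, 6, ∞, ∞, 0]
D(3):
  [0, 9, ∞, -4, -7, ∞]
  [∞, 0, ∞, ∞, ∞, ∞]
  [∞, -1, 0, ∞, ∞, 10]
  [7, 16, ∞, 0, 0, ∞]
  [∞, ∞, ∞, ∞, 0, ∞]
  [∞, 5, 6, ∞, ∞, 0]
D(4):
  [0, 9, ∞, -4, -7, ∞]
  [∞, 0, ∞, ∞, ∞, ∞]
  [∞, -1, 0, ∞, ∞, 10]
  [7, 16, ∞, 0, 0, ∞]
  [∞, ∞, ∞, ∞, 0, ∞]
  [∞, 5, 6, ∞, ∞, 0]
D(5):
  [0, 9, ∞, -4, -7, ∞]
  [∞, 0, ∞, ∞, ∞, ∞]
  [∞, -1, 0, ∞, ∞, 10]
  [7, 16, ∞, 0, 0, ∞]
  [∞, ∞, ∞, ∞, 0, ∞]
  [∞, 5, 6, ∞, ∞, 0]
D(6):
  [0, 9, ∞, -4, -7, ∞]
  [∞, 0, ∞, ∞, ∞, ∞]
  [∞, -1, 0, ∞, ∞, 10]
  [7, 16, ∞, 0, 0, ∞]
  [∞, ∞, ∞, ∞, 0, ∞]
  [∞, 5, 6, ∞, ∞, 0]
Answer: T*[2][4] = ∞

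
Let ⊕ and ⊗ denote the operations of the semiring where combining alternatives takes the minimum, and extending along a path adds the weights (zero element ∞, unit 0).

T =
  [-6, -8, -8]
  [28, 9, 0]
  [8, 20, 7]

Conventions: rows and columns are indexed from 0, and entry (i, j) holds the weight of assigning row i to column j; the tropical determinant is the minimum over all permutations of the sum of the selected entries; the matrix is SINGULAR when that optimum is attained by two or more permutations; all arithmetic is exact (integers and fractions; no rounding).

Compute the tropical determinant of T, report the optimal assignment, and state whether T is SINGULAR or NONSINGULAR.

σ = (0, 1, 2): (-6) + 9 + 7 = 10
σ = (0, 2, 1): (-6) + 0 + 20 = 14
σ = (1, 0, 2): (-8) + 28 + 7 = 27
σ = (1, 2, 0): (-8) + 0 + 8 = 0
σ = (2, 0, 1): (-8) + 28 + 20 = 40
σ = (2, 1, 0): (-8) + 9 + 8 = 9
Optimal value attained by: σ = (1, 2, 0).
Answer: det⊕(T) = 0; verdict: NONSINGULAR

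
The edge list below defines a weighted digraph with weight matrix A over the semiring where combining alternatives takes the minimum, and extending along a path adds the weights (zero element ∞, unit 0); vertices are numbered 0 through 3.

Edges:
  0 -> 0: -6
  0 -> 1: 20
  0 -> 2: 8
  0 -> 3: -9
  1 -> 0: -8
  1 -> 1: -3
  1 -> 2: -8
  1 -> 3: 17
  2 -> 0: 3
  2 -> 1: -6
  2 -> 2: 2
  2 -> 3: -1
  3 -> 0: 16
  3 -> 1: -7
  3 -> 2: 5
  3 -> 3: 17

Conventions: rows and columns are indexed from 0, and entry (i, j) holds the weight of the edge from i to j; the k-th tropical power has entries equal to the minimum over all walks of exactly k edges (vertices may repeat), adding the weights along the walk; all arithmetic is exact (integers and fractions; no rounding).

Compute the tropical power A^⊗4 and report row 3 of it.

A^⊗2:
  [-12, -16, -4, -15]
  [-14, -14, -11, -17]
  [-14, -9, -14, -6]
  [-15, -10, -15, 4]
A^⊗3:
  [-24, -22, -24, -21]
  [-22, -24, -22, -23]
  [-20, -20, -17, -23]
  [-21, -21, -18, -24]
A^⊗4:
  [-30, -30, -30, -33]
  [-32, -30, -32, -31]
  [-28, -30, -28, -29]
  [-29, -31, -29, -30]
Answer: row 3 of A^⊗4 = [-29, -31, -29, -30]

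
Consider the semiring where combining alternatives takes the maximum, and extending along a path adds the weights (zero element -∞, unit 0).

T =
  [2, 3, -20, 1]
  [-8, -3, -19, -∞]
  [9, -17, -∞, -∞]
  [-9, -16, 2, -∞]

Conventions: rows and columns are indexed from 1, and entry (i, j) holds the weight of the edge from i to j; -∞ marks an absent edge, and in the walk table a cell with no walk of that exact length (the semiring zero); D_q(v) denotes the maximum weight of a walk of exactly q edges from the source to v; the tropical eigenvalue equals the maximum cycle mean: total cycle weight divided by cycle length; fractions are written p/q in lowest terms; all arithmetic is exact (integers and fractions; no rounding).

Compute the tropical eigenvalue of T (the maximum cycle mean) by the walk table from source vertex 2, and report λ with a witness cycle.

q=0: [-∞, 0, -∞, -∞]
q=1: [-8, -3, -19, -∞]
q=2: [-6, -5, -22, -7]
q=3: [-4, -3, -5, -5]
q=4: [4, -1, -3, -3]
Optimal cycle mean attained by: cycle 1->4->3->1, total 1 + 2 + 9, length 3.
Answer: λ = 4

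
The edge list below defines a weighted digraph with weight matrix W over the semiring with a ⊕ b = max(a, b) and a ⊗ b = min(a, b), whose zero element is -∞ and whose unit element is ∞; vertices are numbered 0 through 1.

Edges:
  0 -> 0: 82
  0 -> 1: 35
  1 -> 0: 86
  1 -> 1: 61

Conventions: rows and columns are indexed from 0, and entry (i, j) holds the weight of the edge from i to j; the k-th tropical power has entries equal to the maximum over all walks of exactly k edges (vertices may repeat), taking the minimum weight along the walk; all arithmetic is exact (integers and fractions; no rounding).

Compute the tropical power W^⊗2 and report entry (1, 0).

W^⊗2:
  [82, 35]
  [82, 61]
Key observation: the optimum is the walk 1->0->0, with weight 86 min 82 = 82.
Optimal value attained by: walk 1->0->0.
Answer: (W^⊗2)[1][0] = 82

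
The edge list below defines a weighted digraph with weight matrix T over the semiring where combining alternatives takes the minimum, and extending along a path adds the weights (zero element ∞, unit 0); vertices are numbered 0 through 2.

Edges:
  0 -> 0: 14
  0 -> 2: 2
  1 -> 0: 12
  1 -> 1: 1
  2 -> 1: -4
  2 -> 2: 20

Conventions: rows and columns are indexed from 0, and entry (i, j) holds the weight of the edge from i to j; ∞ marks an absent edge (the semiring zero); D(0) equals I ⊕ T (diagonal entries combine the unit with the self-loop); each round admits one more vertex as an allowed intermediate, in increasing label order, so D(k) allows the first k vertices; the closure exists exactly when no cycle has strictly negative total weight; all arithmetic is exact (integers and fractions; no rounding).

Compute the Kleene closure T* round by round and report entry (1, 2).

D(0):
  [0, ∞, 2]
  [12, 0, ∞]
  [∞, -4, 0]
D(1):
  [0, ∞, 2]
  [12, 0, 14]
  [∞, -4, 0]
D(2):
  [0, ∞, 2]
  [12, 0, 14]
  [8, -4, 0]
D(3):
  [0, -2, 2]
  [12, 0, 14]
  [8, -4, 0]
Answer: T*[1][2] = 14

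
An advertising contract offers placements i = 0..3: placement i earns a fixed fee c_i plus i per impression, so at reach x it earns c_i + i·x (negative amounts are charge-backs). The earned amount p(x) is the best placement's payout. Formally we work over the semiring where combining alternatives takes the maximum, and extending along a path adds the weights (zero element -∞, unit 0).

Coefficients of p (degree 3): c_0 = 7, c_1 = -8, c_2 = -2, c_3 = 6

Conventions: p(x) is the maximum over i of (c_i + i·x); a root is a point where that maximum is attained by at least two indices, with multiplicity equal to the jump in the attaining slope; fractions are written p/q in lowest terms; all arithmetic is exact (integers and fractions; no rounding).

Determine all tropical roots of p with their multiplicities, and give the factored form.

hull edge (i=0, c=7) to (i=3, c=6): slope -1/3, span 3
Factored form: p(x) = 6 ⊗ (x ⊕ 1/3) ⊗ (x ⊕ 1/3) ⊗ (x ⊕ 1/3)
Answer: roots = 1/3 (mult 3)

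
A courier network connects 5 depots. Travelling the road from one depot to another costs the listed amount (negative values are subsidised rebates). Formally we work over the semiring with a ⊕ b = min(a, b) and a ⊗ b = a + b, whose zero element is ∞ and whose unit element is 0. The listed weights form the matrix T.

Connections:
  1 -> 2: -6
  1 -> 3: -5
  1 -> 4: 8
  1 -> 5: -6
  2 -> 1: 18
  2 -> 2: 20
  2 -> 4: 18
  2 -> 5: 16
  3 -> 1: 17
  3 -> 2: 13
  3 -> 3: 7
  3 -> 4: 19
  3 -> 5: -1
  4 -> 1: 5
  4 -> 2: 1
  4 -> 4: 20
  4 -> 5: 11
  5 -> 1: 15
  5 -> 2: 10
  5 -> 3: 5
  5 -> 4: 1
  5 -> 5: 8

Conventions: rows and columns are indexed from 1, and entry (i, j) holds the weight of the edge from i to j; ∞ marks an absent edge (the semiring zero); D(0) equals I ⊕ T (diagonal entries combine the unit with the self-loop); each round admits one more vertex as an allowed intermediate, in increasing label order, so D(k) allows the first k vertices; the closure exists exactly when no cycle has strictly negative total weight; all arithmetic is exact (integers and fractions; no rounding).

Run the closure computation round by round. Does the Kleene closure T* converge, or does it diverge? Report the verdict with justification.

D(0):
  [0, -6, -5, 8, -6]
  [18, 0, ∞, 18, 16]
  [17, 13, 0, 19, -1]
  [5, 1, ∞, 0, 11]
  [15, 10, 5, 1, 0]
D(1):
  [0, -6, -5, 8, -6]
  [18, 0, 13, 18, 12]
  [17, 11, 0, 19, -1]
  [5, -1, 0, 0, -1]
  [15, 9, 5, 1, 0]
D(2):
  [0, -6, -5, 8, -6]
  [18, 0, 13, 18, 12]
  [17, 11, 0, 19, -1]
  [5, -1, 0, 0, -1]
  [15, 9, 5, 1, 0]
D(3):
  [0, -6, -5, 8, -6]
  [18, 0, 13, 18, 12]
  [17, 11, 0, 19, -1]
  [5, -1, 0, 0, -1]
  [15, 9, 5, 1, 0]
D(4):
  [0, -6, -5, 8, -6]
  [18, 0, 13, 18, 12]
  [17, 11, 0, 19, -1]
  [5, -1, 0, 0, -1]
  [6, 0, 1, 1, 0]
D(5):
  [0, -6, -5, -5, -6]
  [18, 0, 13, 13, 12]
  [5, -1, 0, 0, -1]
  [5, -1, 0, 0, -1]
  [6, 0, 1, 1, 0]
Key observation: every diagonal entry stays at the unit through all rounds, so no improving cycle exists.
Answer: CONVERGES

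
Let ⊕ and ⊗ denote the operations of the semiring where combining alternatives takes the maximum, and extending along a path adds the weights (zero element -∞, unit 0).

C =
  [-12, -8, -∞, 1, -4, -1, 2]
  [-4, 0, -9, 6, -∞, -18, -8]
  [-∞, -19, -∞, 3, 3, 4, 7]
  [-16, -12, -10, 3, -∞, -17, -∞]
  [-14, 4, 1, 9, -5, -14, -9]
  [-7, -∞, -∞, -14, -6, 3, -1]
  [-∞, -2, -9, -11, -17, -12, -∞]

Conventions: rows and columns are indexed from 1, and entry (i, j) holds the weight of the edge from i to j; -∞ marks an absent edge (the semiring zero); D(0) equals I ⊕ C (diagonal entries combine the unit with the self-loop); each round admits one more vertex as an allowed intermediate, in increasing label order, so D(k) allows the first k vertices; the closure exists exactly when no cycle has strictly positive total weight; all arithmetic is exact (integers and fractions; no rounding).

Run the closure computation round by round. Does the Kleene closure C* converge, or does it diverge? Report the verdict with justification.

Detection: at round 0, diagonal entry (4, 4) turns strictly positive.
Key observation: the cycle 4->4 has total weight 3, which is strictly positive.
Answer: DIVERGES — positive cycle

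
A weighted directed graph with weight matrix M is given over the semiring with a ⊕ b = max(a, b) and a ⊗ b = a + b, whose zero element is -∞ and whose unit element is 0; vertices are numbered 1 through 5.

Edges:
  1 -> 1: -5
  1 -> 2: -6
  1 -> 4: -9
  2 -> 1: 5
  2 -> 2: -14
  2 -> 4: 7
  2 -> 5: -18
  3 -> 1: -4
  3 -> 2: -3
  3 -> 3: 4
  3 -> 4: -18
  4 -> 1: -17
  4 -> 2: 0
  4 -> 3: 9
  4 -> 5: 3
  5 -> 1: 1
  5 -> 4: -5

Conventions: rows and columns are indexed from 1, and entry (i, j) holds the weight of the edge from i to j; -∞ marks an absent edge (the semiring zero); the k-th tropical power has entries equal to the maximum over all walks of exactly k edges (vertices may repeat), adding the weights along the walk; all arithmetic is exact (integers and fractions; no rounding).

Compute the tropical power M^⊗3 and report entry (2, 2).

M^⊗2:
  [-1, -9, 0, 1, -6]
  [0, 7, 16, -4, 10]
  [2, 1, 8, 4, -15]
  [5, 6, 13, 7, -18]
  [-4, -5, 4, -8, -2]
M^⊗3:
  [-4, 1, 10, -2, 4]
  [12, 13, 20, 14, -1]
  [6, 5, 13, 8, 7]
  [11, 10, 17, 13, 10]
  [0, 1, 8, 2, -5]
Key observation: the optimum is the walk 2->4->3->2, with weight 7 + 9 + (-3) = 13.
Optimal value attained by: walk 2->4->3->2.
Answer: (M^⊗3)[2][2] = 13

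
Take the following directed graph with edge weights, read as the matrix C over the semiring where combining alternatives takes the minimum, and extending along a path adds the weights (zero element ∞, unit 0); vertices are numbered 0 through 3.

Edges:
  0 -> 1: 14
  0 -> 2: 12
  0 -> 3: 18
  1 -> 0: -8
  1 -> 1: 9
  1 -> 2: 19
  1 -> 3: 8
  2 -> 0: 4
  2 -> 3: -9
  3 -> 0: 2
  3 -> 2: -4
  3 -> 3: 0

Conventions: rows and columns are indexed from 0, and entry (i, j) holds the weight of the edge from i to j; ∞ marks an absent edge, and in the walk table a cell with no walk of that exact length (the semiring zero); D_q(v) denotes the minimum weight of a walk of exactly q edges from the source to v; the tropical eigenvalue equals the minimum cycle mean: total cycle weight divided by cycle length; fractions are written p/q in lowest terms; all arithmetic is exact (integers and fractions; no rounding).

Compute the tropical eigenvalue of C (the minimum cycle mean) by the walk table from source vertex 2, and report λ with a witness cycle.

q=0: [∞, ∞, 0, ∞]
q=1: [4, ∞, ∞, -9]
q=2: [-7, 18, -13, -9]
q=3: [-9, 7, -13, -22]
q=4: [-20, 5, -26, -22]
Optimal cycle mean attained by: cycle 2->3->2, total (-9) + (-4), length 2.
Answer: λ = -13/2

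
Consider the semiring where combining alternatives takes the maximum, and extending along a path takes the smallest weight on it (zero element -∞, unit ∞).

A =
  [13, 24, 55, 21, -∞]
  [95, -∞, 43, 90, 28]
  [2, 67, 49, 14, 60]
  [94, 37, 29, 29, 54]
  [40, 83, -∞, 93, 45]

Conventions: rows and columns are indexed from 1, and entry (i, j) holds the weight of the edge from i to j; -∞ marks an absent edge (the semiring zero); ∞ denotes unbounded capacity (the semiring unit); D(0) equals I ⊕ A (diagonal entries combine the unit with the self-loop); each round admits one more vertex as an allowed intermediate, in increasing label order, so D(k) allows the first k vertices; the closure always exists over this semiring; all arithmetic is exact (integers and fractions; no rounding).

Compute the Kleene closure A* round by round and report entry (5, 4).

D(0):
  [∞, 24, 55, 21, -∞]
  [95, ∞, 43, 90, 28]
  [2, 67, ∞, 14, 60]
  [94, 37, 29, ∞, 54]
  [40, 83, -∞, 93, ∞]
D(1):
  [∞, 24, 55, 21, -∞]
  [95, ∞, 55, 90, 28]
  [2, 67, ∞, 14, 60]
  [94, 37, 55, ∞, 54]
  [40, 83, 40, 93, ∞]
D(2):
  [∞, 24, 55, 24, 24]
  [95, ∞, 55, 90, 28]
  [67, 67, ∞, 67, 60]
  [94, 37, 55, ∞, 54]
  [83, 83, 55, 93, ∞]
D(3):
  [∞, 55, 55, 55, 55]
  [95, ∞, 55, 90, 55]
  [67, 67, ∞, 67, 60]
  [94, 55, 55, ∞, 55]
  [83, 83, 55, 93, ∞]
D(4):
  [∞, 55, 55, 55, 55]
  [95, ∞, 55, 90, 55]
  [67, 67, ∞, 67, 60]
  [94, 55, 55, ∞, 55]
  [93, 83, 55, 93, ∞]
D(5):
  [∞, 55, 55, 55, 55]
  [95, ∞, 55, 90, 55]
  [67, 67, ∞, 67, 60]
  [94, 55, 55, ∞, 55]
  [93, 83, 55, 93, ∞]
Answer: A*[5][4] = 93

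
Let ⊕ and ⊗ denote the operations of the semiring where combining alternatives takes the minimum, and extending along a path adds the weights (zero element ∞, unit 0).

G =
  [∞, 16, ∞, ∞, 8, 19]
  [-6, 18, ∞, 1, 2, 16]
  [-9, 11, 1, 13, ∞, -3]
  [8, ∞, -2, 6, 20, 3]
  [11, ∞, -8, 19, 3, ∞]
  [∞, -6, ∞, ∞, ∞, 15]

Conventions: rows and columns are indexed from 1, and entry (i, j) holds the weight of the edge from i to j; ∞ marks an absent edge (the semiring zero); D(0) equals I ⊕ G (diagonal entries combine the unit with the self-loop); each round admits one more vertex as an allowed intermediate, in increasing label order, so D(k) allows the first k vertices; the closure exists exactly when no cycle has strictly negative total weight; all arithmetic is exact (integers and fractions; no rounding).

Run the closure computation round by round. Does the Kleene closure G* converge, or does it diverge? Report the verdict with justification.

D(0):
  [0, 16, ∞, ∞, 8, 19]
  [-6, 0, ∞, 1, 2, 16]
  [-9, 11, 0, 13, ∞, -3]
  [8, ∞, -2, 0, 20, 3]
  [11, ∞, -8, 19, 0, ∞]
  [∞, -6, ∞, ∞, ∞, 0]
D(1):
  [0, 16, ∞, ∞, 8, 19]
  [-6, 0, ∞, 1, 2, 13]
  [-9, 7, 0, 13, -1, -3]
  [8, 24, -2, 0, 16, 3]
  [11, 27, -8, 19, 0, 30]
  [∞, -6, ∞, ∞, ∞, 0]
D(2):
  [0, 16, ∞, 17, 8, 19]
  [-6, 0, ∞, 1, 2, 13]
  [-9, 7, 0, 8, -1, -3]
  [8, 24, -2, 0, 16, 3]
  [11, 27, -8, 19, 0, 30]
  [-12, -6, ∞, -5, -4, 0]
Detection: at round 3, diagonal entry (5, 5) turns strictly negative.
Key observation: the cycle 5->3->1->5 has total weight (-8) + (-9) + 8, which is strictly negative.
Answer: DIVERGES — negative cycle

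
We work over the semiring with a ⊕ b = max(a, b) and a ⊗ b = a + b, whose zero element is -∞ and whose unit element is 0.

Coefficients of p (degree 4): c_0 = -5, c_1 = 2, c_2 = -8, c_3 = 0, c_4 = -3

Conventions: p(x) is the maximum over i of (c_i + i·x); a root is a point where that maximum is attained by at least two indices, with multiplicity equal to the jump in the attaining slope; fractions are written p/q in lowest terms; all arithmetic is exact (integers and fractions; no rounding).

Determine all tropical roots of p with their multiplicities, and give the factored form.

hull edge (i=0, c=-5) to (i=1, c=2): slope 7, span 1
hull edge (i=1, c=2) to (i=3, c=0): slope -1, span 2
hull edge (i=3, c=0) to (i=4, c=-3): slope -3, span 1
Factored form: p(x) = -3 ⊗ (x ⊕ (-7)) ⊗ (x ⊕ 1) ⊗ (x ⊕ 1) ⊗ (x ⊕ 3)
Answer: roots = -7 (mult 1), 1 (mult 2), 3 (mult 1)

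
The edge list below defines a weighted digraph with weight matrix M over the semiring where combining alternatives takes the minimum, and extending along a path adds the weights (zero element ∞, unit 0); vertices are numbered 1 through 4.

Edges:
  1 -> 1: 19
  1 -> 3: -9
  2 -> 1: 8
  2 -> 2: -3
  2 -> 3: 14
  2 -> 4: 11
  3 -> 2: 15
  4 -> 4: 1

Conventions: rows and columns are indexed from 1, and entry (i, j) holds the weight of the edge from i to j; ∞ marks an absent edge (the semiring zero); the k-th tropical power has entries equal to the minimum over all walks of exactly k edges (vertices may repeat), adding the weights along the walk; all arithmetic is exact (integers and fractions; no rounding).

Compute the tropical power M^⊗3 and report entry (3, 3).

M^⊗2:
  [38, 6, 10, ∞]
  [5, -6, -1, 8]
  [23, 12, 29, 26]
  [∞, ∞, ∞, 2]
M^⊗3:
  [14, 3, 20, 17]
  [2, -9, -4, 5]
  [20, 9, 14, 23]
  [∞, ∞, ∞, 3]
Key observation: the optimum is the walk 3->2->1->3, with weight 15 + 8 + (-9) = 14.
Optimal value attained by: walk 3->2->1->3.
Answer: (M^⊗3)[3][3] = 14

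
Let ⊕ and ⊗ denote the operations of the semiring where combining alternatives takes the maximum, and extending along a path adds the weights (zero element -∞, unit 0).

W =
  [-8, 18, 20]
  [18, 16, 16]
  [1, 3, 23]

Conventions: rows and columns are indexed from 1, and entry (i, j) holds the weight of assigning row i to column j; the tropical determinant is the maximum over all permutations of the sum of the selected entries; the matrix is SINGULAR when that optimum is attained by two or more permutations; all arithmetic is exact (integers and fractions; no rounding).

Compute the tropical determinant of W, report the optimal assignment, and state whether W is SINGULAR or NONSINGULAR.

σ = (1, 2, 3): (-8) + 16 + 23 = 31
σ = (1, 3, 2): (-8) + 16 + 3 = 11
σ = (2, 1, 3): 18 + 18 + 23 = 59
σ = (2, 3, 1): 18 + 16 + 1 = 35
σ = (3, 1, 2): 20 + 18 + 3 = 41
σ = (3, 2, 1): 20 + 16 + 1 = 37
Optimal value attained by: σ = (2, 1, 3).
Answer: det⊕(W) = 59; verdict: NONSINGULAR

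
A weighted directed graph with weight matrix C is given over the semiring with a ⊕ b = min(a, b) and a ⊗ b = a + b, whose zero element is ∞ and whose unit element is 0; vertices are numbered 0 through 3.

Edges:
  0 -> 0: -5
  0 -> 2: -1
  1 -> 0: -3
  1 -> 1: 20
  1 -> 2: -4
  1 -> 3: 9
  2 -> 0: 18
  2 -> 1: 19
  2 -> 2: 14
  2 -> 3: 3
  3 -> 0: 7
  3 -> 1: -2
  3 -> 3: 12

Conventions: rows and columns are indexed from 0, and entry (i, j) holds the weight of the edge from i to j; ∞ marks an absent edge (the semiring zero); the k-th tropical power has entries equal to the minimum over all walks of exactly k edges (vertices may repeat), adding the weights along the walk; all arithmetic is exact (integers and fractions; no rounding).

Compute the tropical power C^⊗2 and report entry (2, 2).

C^⊗2:
  [-10, 18, -6, 2]
  [-8, 7, -4, -1]
  [10, 1, 15, 15]
  [-5, 10, -6, 7]
Key observation: the optimum is the walk 2->1->2, with weight 19 + (-4) = 15.
Optimal value attained by: walk 2->1->2.
Answer: (C^⊗2)[2][2] = 15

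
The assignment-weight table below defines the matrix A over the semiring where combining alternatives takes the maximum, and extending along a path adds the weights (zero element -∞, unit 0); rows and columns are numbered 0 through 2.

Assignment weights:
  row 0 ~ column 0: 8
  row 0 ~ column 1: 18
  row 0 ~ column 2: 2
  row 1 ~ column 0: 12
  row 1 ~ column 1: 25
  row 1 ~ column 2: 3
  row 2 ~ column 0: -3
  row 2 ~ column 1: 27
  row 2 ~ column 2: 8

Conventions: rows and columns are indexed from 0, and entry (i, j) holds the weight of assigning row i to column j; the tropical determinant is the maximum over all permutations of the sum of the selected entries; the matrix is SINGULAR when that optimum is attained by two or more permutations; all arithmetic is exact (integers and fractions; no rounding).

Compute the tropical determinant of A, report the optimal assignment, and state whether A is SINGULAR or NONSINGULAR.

σ = (0, 1, 2): 8 + 25 + 8 = 41
σ = (0, 2, 1): 8 + 3 + 27 = 38
σ = (1, 0, 2): 18 + 12 + 8 = 38
σ = (1, 2, 0): 18 + 3 + (-3) = 18
σ = (2, 0, 1): 2 + 12 + 27 = 41
σ = (2, 1, 0): 2 + 25 + (-3) = 24
Optimal value attained by: σ = (0, 1, 2).
Answer: det⊕(A) = 41; verdict: SINGULAR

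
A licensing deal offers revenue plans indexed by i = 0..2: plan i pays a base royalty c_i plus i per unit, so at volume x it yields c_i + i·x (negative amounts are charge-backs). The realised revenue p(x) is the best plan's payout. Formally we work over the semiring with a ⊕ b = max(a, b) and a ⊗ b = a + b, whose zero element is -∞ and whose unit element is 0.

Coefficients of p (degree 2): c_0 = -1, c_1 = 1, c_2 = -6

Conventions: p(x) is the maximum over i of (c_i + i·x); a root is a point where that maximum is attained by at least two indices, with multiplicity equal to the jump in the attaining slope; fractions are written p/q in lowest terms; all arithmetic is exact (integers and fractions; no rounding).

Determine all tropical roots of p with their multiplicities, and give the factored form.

hull edge (i=0, c=-1) to (i=1, c=1): slope 2, span 1
hull edge (i=1, c=1) to (i=2, c=-6): slope -7, span 1
Factored form: p(x) = -6 ⊗ (x ⊕ (-2)) ⊗ (x ⊕ 7)
Answer: roots = -2 (mult 1), 7 (mult 1)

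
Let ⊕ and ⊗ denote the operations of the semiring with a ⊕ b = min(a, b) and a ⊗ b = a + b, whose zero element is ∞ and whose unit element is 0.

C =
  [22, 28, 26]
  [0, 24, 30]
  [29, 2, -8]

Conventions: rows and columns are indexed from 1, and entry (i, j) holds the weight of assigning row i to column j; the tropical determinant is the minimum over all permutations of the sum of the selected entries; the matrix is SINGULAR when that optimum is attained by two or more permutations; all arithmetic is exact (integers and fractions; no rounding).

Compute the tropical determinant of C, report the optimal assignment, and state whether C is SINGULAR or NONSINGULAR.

σ = (1, 2, 3): 22 + 24 + (-8) = 38
σ = (1, 3, 2): 22 + 30 + 2 = 54
σ = (2, 1, 3): 28 + 0 + (-8) = 20
σ = (2, 3, 1): 28 + 30 + 29 = 87
σ = (3, 1, 2): 26 + 0 + 2 = 28
σ = (3, 2, 1): 26 + 24 + 29 = 79
Optimal value attained by: σ = (2, 1, 3).
Answer: det⊕(C) = 20; verdict: NONSINGULAR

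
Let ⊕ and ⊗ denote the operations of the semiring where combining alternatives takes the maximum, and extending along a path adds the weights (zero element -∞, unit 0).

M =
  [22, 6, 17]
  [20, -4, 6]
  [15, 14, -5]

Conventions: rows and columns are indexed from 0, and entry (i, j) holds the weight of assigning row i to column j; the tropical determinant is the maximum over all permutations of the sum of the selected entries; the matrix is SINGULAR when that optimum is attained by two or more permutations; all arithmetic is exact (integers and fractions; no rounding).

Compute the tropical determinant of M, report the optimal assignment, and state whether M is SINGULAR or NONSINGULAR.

σ = (0, 1, 2): 22 + (-4) + (-5) = 13
σ = (0, 2, 1): 22 + 6 + 14 = 42
σ = (1, 0, 2): 6 + 20 + (-5) = 21
σ = (1, 2, 0): 6 + 6 + 15 = 27
σ = (2, 0, 1): 17 + 20 + 14 = 51
σ = (2, 1, 0): 17 + (-4) + 15 = 28
Optimal value attained by: σ = (2, 0, 1).
Answer: det⊕(M) = 51; verdict: NONSINGULAR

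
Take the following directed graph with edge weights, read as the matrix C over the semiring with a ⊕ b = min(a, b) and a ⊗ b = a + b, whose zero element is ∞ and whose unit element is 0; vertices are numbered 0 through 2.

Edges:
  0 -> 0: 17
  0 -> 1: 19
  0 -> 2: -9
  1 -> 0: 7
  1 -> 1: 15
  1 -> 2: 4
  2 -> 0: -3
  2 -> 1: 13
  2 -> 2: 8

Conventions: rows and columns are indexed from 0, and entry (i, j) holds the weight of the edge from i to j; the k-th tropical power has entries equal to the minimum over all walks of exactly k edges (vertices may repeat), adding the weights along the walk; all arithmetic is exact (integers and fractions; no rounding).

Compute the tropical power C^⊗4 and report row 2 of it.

C^⊗2:
  [-12, 4, -1]
  [1, 17, -2]
  [5, 16, -12]
C^⊗3:
  [-4, 7, -21]
  [-5, 11, -8]
  [-15, 1, -4]
C^⊗4:
  [-24, -8, -13]
  [-11, 5, -14]
  [-7, 4, -24]
Answer: row 2 of C^⊗4 = [-7, 4, -24]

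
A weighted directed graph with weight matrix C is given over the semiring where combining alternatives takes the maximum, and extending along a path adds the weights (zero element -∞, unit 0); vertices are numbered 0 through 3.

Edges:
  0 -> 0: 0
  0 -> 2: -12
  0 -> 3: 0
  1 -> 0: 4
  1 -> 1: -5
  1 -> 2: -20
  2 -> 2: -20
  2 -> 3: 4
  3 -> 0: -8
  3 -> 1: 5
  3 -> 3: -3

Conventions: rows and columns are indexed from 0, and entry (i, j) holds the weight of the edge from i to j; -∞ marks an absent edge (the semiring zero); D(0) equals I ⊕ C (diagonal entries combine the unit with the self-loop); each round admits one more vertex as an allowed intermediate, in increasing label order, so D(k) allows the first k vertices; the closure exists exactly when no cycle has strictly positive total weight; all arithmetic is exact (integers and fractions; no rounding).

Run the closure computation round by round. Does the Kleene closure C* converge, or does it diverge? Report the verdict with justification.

D(0):
  [0, -∞, -12, 0]
  [4, 0, -20, -∞]
  [-∞, -∞, 0, 4]
  [-8, 5, -∞, 0]
D(1):
  [0, -∞, -12, 0]
  [4, 0, -8, 4]
  [-∞, -∞, 0, 4]
  [-8, 5, -20, 0]
Detection: at round 2, diagonal entry (3, 3) turns strictly positive.
Key observation: the cycle 3->1->0->3 has total weight 5 + 4 + 0, which is strictly positive.
Answer: DIVERGES — positive cycle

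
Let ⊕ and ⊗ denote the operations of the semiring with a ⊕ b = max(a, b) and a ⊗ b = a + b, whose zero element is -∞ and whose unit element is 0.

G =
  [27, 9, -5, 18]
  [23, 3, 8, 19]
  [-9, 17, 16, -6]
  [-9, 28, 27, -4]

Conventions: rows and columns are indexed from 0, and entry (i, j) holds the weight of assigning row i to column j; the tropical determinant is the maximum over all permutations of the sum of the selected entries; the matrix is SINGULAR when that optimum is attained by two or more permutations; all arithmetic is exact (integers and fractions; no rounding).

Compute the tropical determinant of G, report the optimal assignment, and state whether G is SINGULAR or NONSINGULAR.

σ = (0, 1, 2, 3): 27 + 3 + 16 + (-4) = 42
σ = (0, 1, 3, 2): 27 + 3 + (-6) + 27 = 51
σ = (0, 2, 1, 3): 27 + 8 + 17 + (-4) = 48
σ = (0, 2, 3, 1): 27 + 8 + (-6) + 28 = 57
σ = (0, 3, 1, 2): 27 + 19 + 17 + 27 = 90
σ = (0, 3, 2, 1): 27 + 19 + 16 + 28 = 90
σ = (1, 0, 2, 3): 9 + 23 + 16 + (-4) = 44
σ = (1, 0, 3, 2): 9 + 23 + (-6) + 27 = 53
σ = (1, 2, 0, 3): 9 + 8 + (-9) + (-4) = 4
σ = (1, 2, 3, 0): 9 + 8 + (-6) + (-9) = 2
σ = (1, 3, 0, 2): 9 + 19 + (-9) + 27 = 46
σ = (1, 3, 2, 0): 9 + 19 + 16 + (-9) = 35
σ = (2, 0, 1, 3): (-5) + 23 + 17 + (-4) = 31
σ = (2, 0, 3, 1): (-5) + 23 + (-6) + 28 = 40
σ = (2, 1, 0, 3): (-5) + 3 + (-9) + (-4) = -15
σ = (2, 1, 3, 0): (-5) + 3 + (-6) + (-9) = -17
σ = (2, 3, 0, 1): (-5) + 19 + (-9) + 28 = 33
σ = (2, 3, 1, 0): (-5) + 19 + 17 + (-9) = 22
σ = (3, 0, 1, 2): 18 + 23 + 17 + 27 = 85
σ = (3, 0, 2, 1): 18 + 23 + 16 + 28 = 85
σ = (3, 1, 0, 2): 18 + 3 + (-9) + 27 = 39
σ = (3, 1, 2, 0): 18 + 3 + 16 + (-9) = 28
σ = (3, 2, 0, 1): 18 + 8 + (-9) + 28 = 45
σ = (3, 2, 1, 0): 18 + 8 + 17 + (-9) = 34
Optimal value attained by: σ = (0, 3, 1, 2).
Answer: det⊕(G) = 90; verdict: SINGULAR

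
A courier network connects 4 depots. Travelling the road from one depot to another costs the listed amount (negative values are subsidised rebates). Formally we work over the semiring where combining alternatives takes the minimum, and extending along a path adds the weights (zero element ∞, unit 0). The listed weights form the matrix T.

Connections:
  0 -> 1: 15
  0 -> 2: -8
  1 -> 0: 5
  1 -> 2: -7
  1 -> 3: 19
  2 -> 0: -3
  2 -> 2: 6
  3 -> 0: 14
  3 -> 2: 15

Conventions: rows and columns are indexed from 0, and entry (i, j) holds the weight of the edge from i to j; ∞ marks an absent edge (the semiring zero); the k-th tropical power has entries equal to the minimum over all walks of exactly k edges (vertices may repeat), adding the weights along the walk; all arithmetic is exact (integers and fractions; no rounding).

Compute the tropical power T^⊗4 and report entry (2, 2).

T^⊗2:
  [-11, ∞, -2, 34]
  [-10, 20, -3, ∞]
  [3, 12, -11, ∞]
  [12, 29, 6, ∞]
T^⊗3:
  [-5, 4, -19, ∞]
  [-6, 5, -18, 39]
  [-14, 18, -5, 31]
  [3, 27, 4, 48]
T^⊗4:
  [-22, 10, -13, 23]
  [-21, 9, -14, 24]
  [-8, 1, -22, 37]
  [1, 18, -5, 46]
Key observation: the optimum is the walk 2->0->2->0->2, with weight (-3) + (-8) + (-3) + (-8) = -22.
Optimal value attained by: walk 2->0->2->0->2.
Answer: (T^⊗4)[2][2] = -22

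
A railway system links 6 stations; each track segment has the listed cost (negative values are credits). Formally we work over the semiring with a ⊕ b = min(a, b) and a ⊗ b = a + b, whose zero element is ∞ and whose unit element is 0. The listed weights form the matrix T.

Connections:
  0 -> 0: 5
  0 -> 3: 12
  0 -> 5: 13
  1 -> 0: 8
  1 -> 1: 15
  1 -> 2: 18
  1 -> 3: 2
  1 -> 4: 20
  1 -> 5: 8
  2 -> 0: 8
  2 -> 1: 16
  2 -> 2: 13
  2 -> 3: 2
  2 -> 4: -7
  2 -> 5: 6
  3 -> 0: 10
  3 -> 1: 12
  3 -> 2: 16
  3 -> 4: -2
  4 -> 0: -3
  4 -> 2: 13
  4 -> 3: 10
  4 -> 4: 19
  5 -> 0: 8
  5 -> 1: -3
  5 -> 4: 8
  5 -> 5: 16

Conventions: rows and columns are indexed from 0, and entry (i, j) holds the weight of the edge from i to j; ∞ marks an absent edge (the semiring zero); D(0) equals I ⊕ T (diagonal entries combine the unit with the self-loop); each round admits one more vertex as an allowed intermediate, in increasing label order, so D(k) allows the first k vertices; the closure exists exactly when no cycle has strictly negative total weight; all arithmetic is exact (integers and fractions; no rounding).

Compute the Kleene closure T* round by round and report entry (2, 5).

D(0):
  [0, ∞, ∞, 12, ∞, 13]
  [8, 0, 18, 2, 20, 8]
  [8, 16, 0, 2, -7, 6]
  [10, 12, 16, 0, -2, ∞]
  [-3, ∞, 13, 10, 0, ∞]
  [8, -3, ∞, ∞, 8, 0]
D(1):
  [0, ∞, ∞, 12, ∞, 13]
  [8, 0, 18, 2, 20, 8]
  [8, 16, 0, 2, -7, 6]
  [10, 12, 16, 0, -2, 23]
  [-3, ∞, 13, 9, 0, 10]
  [8, -3, ∞, 20, 8, 0]
D(2):
  [0, ∞, ∞, 12, ∞, 13]
  [8, 0, 18, 2, 20, 8]
  [8, 16, 0, 2, -7, 6]
  [10, 12, 16, 0, -2, 20]
  [-3, ∞, 13, 9, 0, 10]
  [5, -3, 15, -1, 8, 0]
D(3):
  [0, ∞, ∞, 12, ∞, 13]
  [8, 0, 18, 2, 11, 8]
  [8, 16, 0, 2, -7, 6]
  [10, 12, 16, 0, -2, 20]
  [-3, 29, 13, 9, 0, 10]
  [5, -3, 15, -1, 8, 0]
D(4):
  [0, 24, 28, 12, 10, 13]
  [8, 0, 18, 2, 0, 8]
  [8, 14, 0, 2, -7, 6]
  [10, 12, 16, 0, -2, 20]
  [-3, 21, 13, 9, 0, 10]
  [5, -3, 15, -1, -3, 0]
D(5):
  [0, 24, 23, 12, 10, 13]
  [-3, 0, 13, 2, 0, 8]
  [-10, 14, 0, 2, -7, 3]
  [-5, 12, 11, 0, -2, 8]
  [-3, 21, 13, 9, 0, 10]
  [-6, -3, 10, -1, -3, 0]
D(6):
  [0, 10, 23, 12, 10, 13]
  [-3, 0, 13, 2, 0, 8]
  [-10, 0, 0, 2, -7, 3]
  [-5, 5, 11, 0, -2, 8]
  [-3, 7, 13, 9, 0, 10]
  [-6, -3, 10, -1, -3, 0]
Answer: T*[2][5] = 3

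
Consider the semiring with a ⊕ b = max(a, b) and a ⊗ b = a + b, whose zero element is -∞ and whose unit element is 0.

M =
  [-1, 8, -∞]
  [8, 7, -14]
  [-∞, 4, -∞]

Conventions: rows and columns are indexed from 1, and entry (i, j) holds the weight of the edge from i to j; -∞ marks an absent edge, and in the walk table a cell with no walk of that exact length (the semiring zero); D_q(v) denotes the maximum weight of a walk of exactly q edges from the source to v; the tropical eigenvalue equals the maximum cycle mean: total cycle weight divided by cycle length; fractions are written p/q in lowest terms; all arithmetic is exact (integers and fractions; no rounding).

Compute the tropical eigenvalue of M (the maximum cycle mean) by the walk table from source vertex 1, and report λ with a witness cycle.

q=0: [0, -∞, -∞]
q=1: [-1, 8, -∞]
q=2: [16, 15, -6]
q=3: [23, 24, 1]
Optimal cycle mean attained by: cycle 1->2->1, total 8 + 8, length 2.
Answer: λ = 8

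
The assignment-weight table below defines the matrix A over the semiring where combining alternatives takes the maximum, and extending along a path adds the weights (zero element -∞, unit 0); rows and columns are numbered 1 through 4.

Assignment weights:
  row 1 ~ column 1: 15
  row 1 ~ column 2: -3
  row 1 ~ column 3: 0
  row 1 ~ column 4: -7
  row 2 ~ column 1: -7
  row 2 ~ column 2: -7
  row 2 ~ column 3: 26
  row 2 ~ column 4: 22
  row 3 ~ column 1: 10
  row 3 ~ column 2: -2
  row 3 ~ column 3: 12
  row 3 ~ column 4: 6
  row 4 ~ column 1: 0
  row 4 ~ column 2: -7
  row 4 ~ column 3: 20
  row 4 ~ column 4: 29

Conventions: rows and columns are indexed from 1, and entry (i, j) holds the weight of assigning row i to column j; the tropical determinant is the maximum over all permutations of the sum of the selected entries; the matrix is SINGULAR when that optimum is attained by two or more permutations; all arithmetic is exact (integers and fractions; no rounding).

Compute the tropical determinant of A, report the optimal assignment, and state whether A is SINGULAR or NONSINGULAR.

σ = (1, 2, 3, 4): 15 + (-7) + 12 + 29 = 49
σ = (1, 2, 4, 3): 15 + (-7) + 6 + 20 = 34
σ = (1, 3, 2, 4): 15 + 26 + (-2) + 29 = 68
σ = (1, 3, 4, 2): 15 + 26 + 6 + (-7) = 40
σ = (1, 4, 2, 3): 15 + 22 + (-2) + 20 = 55
σ = (1, 4, 3, 2): 15 + 22 + 12 + (-7) = 42
σ = (2, 1, 3, 4): (-3) + (-7) + 12 + 29 = 31
σ = (2, 1, 4, 3): (-3) + (-7) + 6 + 20 = 16
σ = (2, 3, 1, 4): (-3) + 26 + 10 + 29 = 62
σ = (2, 3, 4, 1): (-3) + 26 + 6 + 0 = 29
σ = (2, 4, 1, 3): (-3) + 22 + 10 + 20 = 49
σ = (2, 4, 3, 1): (-3) + 22 + 12 + 0 = 31
σ = (3, 1, 2, 4): 0 + (-7) + (-2) + 29 = 20
σ = (3, 1, 4, 2): 0 + (-7) + 6 + (-7) = -8
σ = (3, 2, 1, 4): 0 + (-7) + 10 + 29 = 32
σ = (3, 2, 4, 1): 0 + (-7) + 6 + 0 = -1
σ = (3, 4, 1, 2): 0 + 22 + 10 + (-7) = 25
σ = (3, 4, 2, 1): 0 + 22 + (-2) + 0 = 20
σ = (4, 1, 2, 3): (-7) + (-7) + (-2) + 20 = 4
σ = (4, 1, 3, 2): (-7) + (-7) + 12 + (-7) = -9
σ = (4, 2, 1, 3): (-7) + (-7) + 10 + 20 = 16
σ = (4, 2, 3, 1): (-7) + (-7) + 12 + 0 = -2
σ = (4, 3, 1, 2): (-7) + 26 + 10 + (-7) = 22
σ = (4, 3, 2, 1): (-7) + 26 + (-2) + 0 = 17
Optimal value attained by: σ = (1, 3, 2, 4).
Answer: det⊕(A) = 68; verdict: NONSINGULAR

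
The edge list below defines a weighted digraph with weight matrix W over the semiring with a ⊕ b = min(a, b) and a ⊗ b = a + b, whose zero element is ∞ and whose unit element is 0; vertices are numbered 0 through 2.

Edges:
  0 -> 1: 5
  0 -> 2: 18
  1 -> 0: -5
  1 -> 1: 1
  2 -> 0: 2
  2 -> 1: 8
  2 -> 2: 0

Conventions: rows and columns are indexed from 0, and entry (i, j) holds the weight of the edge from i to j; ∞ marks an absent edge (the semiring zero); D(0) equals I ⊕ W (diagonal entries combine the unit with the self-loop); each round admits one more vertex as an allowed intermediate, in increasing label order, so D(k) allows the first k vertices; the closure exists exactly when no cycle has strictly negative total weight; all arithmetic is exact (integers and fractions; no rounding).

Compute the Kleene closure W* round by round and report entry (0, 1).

D(0):
  [0, 5, 18]
  [-5, 0, ∞]
  [2, 8, 0]
D(1):
  [0, 5, 18]
  [-5, 0, 13]
  [2, 7, 0]
D(2):
  [0, 5, 18]
  [-5, 0, 13]
  [2, 7, 0]
D(3):
  [0, 5, 18]
  [-5, 0, 13]
  [2, 7, 0]
Answer: W*[0][1] = 5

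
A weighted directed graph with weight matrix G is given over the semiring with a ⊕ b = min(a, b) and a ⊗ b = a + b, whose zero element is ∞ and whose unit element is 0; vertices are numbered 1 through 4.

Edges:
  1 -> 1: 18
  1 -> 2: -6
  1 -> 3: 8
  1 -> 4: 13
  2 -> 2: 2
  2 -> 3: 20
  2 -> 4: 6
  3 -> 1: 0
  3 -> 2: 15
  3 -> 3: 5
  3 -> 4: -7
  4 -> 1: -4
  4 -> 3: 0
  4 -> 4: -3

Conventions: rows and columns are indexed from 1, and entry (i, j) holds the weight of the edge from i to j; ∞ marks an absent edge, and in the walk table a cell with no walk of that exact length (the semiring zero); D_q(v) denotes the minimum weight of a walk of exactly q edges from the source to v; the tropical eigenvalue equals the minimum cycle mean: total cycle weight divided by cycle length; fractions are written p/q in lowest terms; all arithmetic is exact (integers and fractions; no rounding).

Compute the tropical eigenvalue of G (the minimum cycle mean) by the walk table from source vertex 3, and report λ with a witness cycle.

q=0: [∞, ∞, 0, ∞]
q=1: [0, 15, 5, -7]
q=2: [-11, -6, -7, -10]
q=3: [-14, -17, -10, -14]
q=4: [-18, -20, -14, -17]
Optimal cycle mean attained by: cycle 3->4->3, total (-7) + 0, length 2.
Answer: λ = -7/2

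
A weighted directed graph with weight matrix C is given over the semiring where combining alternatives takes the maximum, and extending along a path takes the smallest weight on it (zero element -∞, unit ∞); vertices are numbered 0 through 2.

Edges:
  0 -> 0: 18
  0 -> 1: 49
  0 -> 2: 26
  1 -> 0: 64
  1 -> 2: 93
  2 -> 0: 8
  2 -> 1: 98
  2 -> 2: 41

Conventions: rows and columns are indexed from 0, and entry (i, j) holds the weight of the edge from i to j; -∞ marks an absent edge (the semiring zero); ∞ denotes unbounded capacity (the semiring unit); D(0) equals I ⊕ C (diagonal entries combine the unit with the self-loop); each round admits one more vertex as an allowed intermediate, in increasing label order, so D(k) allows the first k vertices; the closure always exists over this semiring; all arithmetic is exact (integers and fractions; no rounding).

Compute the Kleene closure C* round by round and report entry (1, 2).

D(0):
  [∞, 49, 26]
  [64, ∞, 93]
  [8, 98, ∞]
D(1):
  [∞, 49, 26]
  [64, ∞, 93]
  [8, 98, ∞]
D(2):
  [∞, 49, 49]
  [64, ∞, 93]
  [64, 98, ∞]
D(3):
  [∞, 49, 49]
  [64, ∞, 93]
  [64, 98, ∞]
Answer: C*[1][2] = 93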